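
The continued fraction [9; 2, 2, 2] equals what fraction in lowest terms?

113/12

Fold from the inside: start with 2/1.
  2 + 1/2 = 5/2
  2 + 2/5 = 12/5
  9 + 5/12 = 113/12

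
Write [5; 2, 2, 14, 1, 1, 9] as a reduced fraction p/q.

Fold from the inside: start with 9/1.
  1 + 1/9 = 10/9
  1 + 9/10 = 19/10
  14 + 10/19 = 276/19
  2 + 19/276 = 571/276
  2 + 276/571 = 1418/571
  5 + 571/1418 = 7661/1418

7661/1418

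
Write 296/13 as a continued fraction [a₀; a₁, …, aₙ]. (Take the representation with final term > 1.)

[22; 1, 3, 3]

296 = 22*13 + 10
13 = 1*10 + 3
10 = 3*3 + 1
3 = 3*1 + 0  (stop)
So 296/13 = [22; 1, 3, 3].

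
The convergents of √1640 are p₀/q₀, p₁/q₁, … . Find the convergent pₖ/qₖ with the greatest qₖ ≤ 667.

13121/324

√1640 = [40; 2, 80, …] (period length 2).
Convergents:
  p_0/q_0 = 40/1
  p_1/q_1 = 81/2
  p_2/q_2 = 6520/161
  p_3/q_3 = 13121/324
  p_4/q_4 = 1056200/26081
q_3 = 324 ≤ 667 < 26081 = q_4, so the answer is 13121/324.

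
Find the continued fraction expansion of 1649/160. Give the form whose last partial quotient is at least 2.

[10; 3, 3, 1, 3, 3]

1649 = 10*160 + 49
160 = 3*49 + 13
49 = 3*13 + 10
13 = 1*10 + 3
10 = 3*3 + 1
3 = 3*1 + 0  (stop)
So 1649/160 = [10; 3, 3, 1, 3, 3].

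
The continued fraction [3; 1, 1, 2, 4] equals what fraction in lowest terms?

Using pₖ = aₖpₖ₋₁ + pₖ₋₂ and qₖ = aₖqₖ₋₁ + qₖ₋₂:
  k=0: a=3, p=3, q=1
  k=1: a=1, p=4, q=1
  k=2: a=1, p=7, q=2
  k=3: a=2, p=18, q=5
  k=4: a=4, p=79, q=22

79/22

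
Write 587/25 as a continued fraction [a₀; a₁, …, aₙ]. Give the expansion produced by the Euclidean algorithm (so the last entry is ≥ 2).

587 = 23*25 + 12
25 = 2*12 + 1
12 = 12*1 + 0  (stop)
So 587/25 = [23; 2, 12].

[23; 2, 12]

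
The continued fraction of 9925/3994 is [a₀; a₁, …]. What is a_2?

16

9925 = 2·3994 + 1937   →  a_0 = 2
3994 = 2·1937 + 120   →  a_1 = 2
1937 = 16·120 + 17   →  a_2 = 16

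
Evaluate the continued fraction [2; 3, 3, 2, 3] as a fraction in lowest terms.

Using pₖ = aₖpₖ₋₁ + pₖ₋₂ and qₖ = aₖqₖ₋₁ + qₖ₋₂:
  k=0: a=2, p=2, q=1
  k=1: a=3, p=7, q=3
  k=2: a=3, p=23, q=10
  k=3: a=2, p=53, q=23
  k=4: a=3, p=182, q=79

182/79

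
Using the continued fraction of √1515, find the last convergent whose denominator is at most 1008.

√1515 = [38; 1, 11, 1, 76, …] (period length 4).
Convergents:
  p_0/q_0 = 38/1
  p_1/q_1 = 39/1
  p_2/q_2 = 467/12
  p_3/q_3 = 506/13
  p_4/q_4 = 38923/1000
  p_5/q_5 = 39429/1013
q_4 = 1000 ≤ 1008 < 1013 = q_5, so the answer is 38923/1000.

38923/1000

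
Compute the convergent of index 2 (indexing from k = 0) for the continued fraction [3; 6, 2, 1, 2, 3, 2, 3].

Using pₖ = aₖpₖ₋₁ + pₖ₋₂, qₖ = aₖqₖ₋₁ + qₖ₋₂ (with p₋₁=1, p₋₂=0, q₋₁=0, q₋₂=1):
  k=0: a=3, p=3, q=1
  k=1: a=6, p=19, q=6
  k=2: a=2, p=41, q=13

41/13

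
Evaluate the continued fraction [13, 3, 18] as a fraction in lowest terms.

733/55

Fold from the inside: start with 18/1.
  3 + 1/18 = 55/18
  13 + 18/55 = 733/55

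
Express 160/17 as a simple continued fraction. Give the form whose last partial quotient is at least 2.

[9; 2, 2, 3]

160 = 9·17 + 7
17 = 2·7 + 3
7 = 2·3 + 1
3 = 3·1 + 0  (stop)
So 160/17 = [9; 2, 2, 3].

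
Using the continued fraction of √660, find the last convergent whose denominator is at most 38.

√660 = [25; 1, 2, 4, 2, 1, 50, …] (period length 6).
Convergents:
  p_0/q_0 = 25/1
  p_1/q_1 = 26/1
  p_2/q_2 = 77/3
  p_3/q_3 = 334/13
  p_4/q_4 = 745/29
  p_5/q_5 = 1079/42
q_4 = 29 ≤ 38 < 42 = q_5, so the answer is 745/29.

745/29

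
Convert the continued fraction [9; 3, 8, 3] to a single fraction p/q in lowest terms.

727/78

Using pₖ = aₖpₖ₋₁ + pₖ₋₂ and qₖ = aₖqₖ₋₁ + qₖ₋₂:
  k=0: a=9, p=9, q=1
  k=1: a=3, p=28, q=3
  k=2: a=8, p=233, q=25
  k=3: a=3, p=727, q=78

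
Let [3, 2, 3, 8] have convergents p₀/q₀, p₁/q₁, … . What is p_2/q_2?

Using pₖ = aₖpₖ₋₁ + pₖ₋₂, qₖ = aₖqₖ₋₁ + qₖ₋₂ (with p₋₁=1, p₋₂=0, q₋₁=0, q₋₂=1):
  k=0: a=3, p=3, q=1
  k=1: a=2, p=7, q=2
  k=2: a=3, p=24, q=7

24/7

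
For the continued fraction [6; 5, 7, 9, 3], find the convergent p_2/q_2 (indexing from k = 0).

223/36

Using pₖ = aₖpₖ₋₁ + pₖ₋₂, qₖ = aₖqₖ₋₁ + qₖ₋₂ (with p₋₁=1, p₋₂=0, q₋₁=0, q₋₂=1):
  k=0: a=6, p=6, q=1
  k=1: a=5, p=31, q=5
  k=2: a=7, p=223, q=36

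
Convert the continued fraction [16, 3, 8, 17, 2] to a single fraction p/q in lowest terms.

Fold from the inside: start with 2/1.
  17 + 1/2 = 35/2
  8 + 2/35 = 282/35
  3 + 35/282 = 881/282
  16 + 282/881 = 14378/881

14378/881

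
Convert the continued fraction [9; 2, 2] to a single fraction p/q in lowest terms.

47/5

Fold from the inside: start with 2/1.
  2 + 1/2 = 5/2
  9 + 2/5 = 47/5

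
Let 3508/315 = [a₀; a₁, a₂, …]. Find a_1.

3508 = 11·315 + 43   →  a_0 = 11
315 = 7·43 + 14   →  a_1 = 7

7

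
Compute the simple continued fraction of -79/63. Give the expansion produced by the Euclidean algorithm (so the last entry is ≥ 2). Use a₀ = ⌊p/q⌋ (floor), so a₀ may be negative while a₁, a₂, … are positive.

[-2; 1, 2, 1, 15]

-79 = -2×63 + 47
63 = 1×47 + 16
47 = 2×16 + 15
16 = 1×15 + 1
15 = 15×1 + 0  (stop)
So -79/63 = [-2; 1, 2, 1, 15].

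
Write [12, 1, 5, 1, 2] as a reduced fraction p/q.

Fold from the inside: start with 2/1.
  1 + 1/2 = 3/2
  5 + 2/3 = 17/3
  1 + 3/17 = 20/17
  12 + 17/20 = 257/20

257/20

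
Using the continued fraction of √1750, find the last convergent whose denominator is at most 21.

251/6

√1750 = [41; 1, 4, 1, 82, …] (period length 4).
Convergents:
  p_0/q_0 = 41/1
  p_1/q_1 = 42/1
  p_2/q_2 = 209/5
  p_3/q_3 = 251/6
  p_4/q_4 = 20791/497
q_3 = 6 ≤ 21 < 497 = q_4, so the answer is 251/6.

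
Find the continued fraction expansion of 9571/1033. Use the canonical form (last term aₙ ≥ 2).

[9; 3, 1, 3, 2, 1, 6, 3]

9571 = 9×1033 + 274
1033 = 3×274 + 211
274 = 1×211 + 63
211 = 3×63 + 22
63 = 2×22 + 19
22 = 1×19 + 3
19 = 6×3 + 1
3 = 3×1 + 0  (stop)
So 9571/1033 = [9; 3, 1, 3, 2, 1, 6, 3].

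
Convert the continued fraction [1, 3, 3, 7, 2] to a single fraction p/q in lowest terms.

Fold from the inside: start with 2/1.
  7 + 1/2 = 15/2
  3 + 2/15 = 47/15
  3 + 15/47 = 156/47
  1 + 47/156 = 203/156

203/156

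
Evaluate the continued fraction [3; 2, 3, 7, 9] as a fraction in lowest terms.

1599/466

Fold from the inside: start with 9/1.
  7 + 1/9 = 64/9
  3 + 9/64 = 201/64
  2 + 64/201 = 466/201
  3 + 201/466 = 1599/466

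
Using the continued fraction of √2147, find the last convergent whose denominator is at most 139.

√2147 = [46; 2, 1, 45, 1, 2, 92, …] (period length 6).
Convergents:
  p_0/q_0 = 46/1
  p_1/q_1 = 93/2
  p_2/q_2 = 139/3
  p_3/q_3 = 6348/137
  p_4/q_4 = 6487/140
q_3 = 137 ≤ 139 < 140 = q_4, so the answer is 6348/137.

6348/137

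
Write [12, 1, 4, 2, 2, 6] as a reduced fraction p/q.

Fold from the inside: start with 6/1.
  2 + 1/6 = 13/6
  2 + 6/13 = 32/13
  4 + 13/32 = 141/32
  1 + 32/141 = 173/141
  12 + 141/173 = 2217/173

2217/173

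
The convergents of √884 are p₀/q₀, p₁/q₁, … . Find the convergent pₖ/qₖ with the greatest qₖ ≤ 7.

√884 = [29; 1, 2, 1, 2, 1, 2, 1, 58, …] (period length 8).
Convergents:
  p_0/q_0 = 29/1
  p_1/q_1 = 30/1
  p_2/q_2 = 89/3
  p_3/q_3 = 119/4
  p_4/q_4 = 327/11
q_3 = 4 ≤ 7 < 11 = q_4, so the answer is 119/4.

119/4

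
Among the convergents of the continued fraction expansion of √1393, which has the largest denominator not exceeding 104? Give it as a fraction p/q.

3583/96

√1393 = [37; 3, 10, 3, 74, …] (period length 4).
Convergents:
  p_0/q_0 = 37/1
  p_1/q_1 = 112/3
  p_2/q_2 = 1157/31
  p_3/q_3 = 3583/96
  p_4/q_4 = 266299/7135
q_3 = 96 ≤ 104 < 7135 = q_4, so the answer is 3583/96.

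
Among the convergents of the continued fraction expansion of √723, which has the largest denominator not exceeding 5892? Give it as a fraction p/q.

117127/4356

√723 = [26; 1, 7, 1, 52, …] (period length 4).
Convergents:
  p_0/q_0 = 26/1
  p_1/q_1 = 27/1
  p_2/q_2 = 215/8
  p_3/q_3 = 242/9
  p_4/q_4 = 12799/476
  p_5/q_5 = 13041/485
  p_6/q_6 = 104086/3871
  p_7/q_7 = 117127/4356
  p_8/q_8 = 6194690/230383
q_7 = 4356 ≤ 5892 < 230383 = q_8, so the answer is 117127/4356.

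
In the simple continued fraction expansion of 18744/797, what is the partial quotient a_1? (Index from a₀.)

1

18744 = 23·797 + 413   →  a_0 = 23
797 = 1·413 + 384   →  a_1 = 1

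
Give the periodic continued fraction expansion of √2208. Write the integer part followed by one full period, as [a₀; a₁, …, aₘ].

a₀ = ⌊√2208⌋ = 46.
With m₀=0, d₀=1 and mₖ₊₁ = dₖaₖ − mₖ, dₖ₊₁ = (n − mₖ₊₁²)/dₖ, aₖ₊₁ = ⌊(a₀+mₖ₊₁)/dₖ₊₁⌋:
  k=1: m=46, d=92, a=1
  k=2: m=46, d=1, a=92
d=1 and a=2a₀=92 at k=2, so the next step gives (m, d) = (46, 92) again — its k=1 value — and the period has length 2.

[46; 1, 92]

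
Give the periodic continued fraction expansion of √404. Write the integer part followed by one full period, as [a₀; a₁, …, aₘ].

a₀ = ⌊√404⌋ = 20.
With m₀=0, d₀=1 and mₖ₊₁ = dₖaₖ − mₖ, dₖ₊₁ = (n − mₖ₊₁²)/dₖ, aₖ₊₁ = ⌊(a₀+mₖ₊₁)/dₖ₊₁⌋:
  k=1: m=20, d=4, a=10
  k=2: m=20, d=1, a=40
d=1 and a=2a₀=40 at k=2, so the next step gives (m, d) = (20, 4) again — its k=1 value — and the period has length 2.

[20; 10, 40]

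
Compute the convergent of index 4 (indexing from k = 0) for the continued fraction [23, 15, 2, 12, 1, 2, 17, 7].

9641/418

Using pₖ = aₖpₖ₋₁ + pₖ₋₂, qₖ = aₖqₖ₋₁ + qₖ₋₂ (with p₋₁=1, p₋₂=0, q₋₁=0, q₋₂=1):
  k=0: a=23, p=23, q=1
  k=1: a=15, p=346, q=15
  k=2: a=2, p=715, q=31
  k=3: a=12, p=8926, q=387
  k=4: a=1, p=9641, q=418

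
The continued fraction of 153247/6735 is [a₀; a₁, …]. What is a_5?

153247 = 22·6735 + 5077   →  a_0 = 22
6735 = 1·5077 + 1658   →  a_1 = 1
5077 = 3·1658 + 103   →  a_2 = 3
1658 = 16·103 + 10   →  a_3 = 16
103 = 10·10 + 3   →  a_4 = 10
10 = 3·3 + 1   →  a_5 = 3

3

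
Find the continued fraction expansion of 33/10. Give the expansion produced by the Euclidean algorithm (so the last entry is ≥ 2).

[3; 3, 3]

33 = 3×10 + 3
10 = 3×3 + 1
3 = 3×1 + 0  (stop)
So 33/10 = [3; 3, 3].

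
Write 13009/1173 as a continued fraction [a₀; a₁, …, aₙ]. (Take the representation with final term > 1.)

[11; 11, 15, 7]

13009 = 11·1173 + 106
1173 = 11·106 + 7
106 = 15·7 + 1
7 = 7·1 + 0  (stop)
So 13009/1173 = [11; 11, 15, 7].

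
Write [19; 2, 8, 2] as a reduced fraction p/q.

701/36

Fold from the inside: start with 2/1.
  8 + 1/2 = 17/2
  2 + 2/17 = 36/17
  19 + 17/36 = 701/36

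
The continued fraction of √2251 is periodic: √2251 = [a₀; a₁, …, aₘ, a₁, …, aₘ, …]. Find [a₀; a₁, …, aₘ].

a₀ = ⌊√2251⌋ = 47.
With m₀=0, d₀=1 and mₖ₊₁ = dₖaₖ − mₖ, dₖ₊₁ = (n − mₖ₊₁²)/dₖ, aₖ₊₁ = ⌊(a₀+mₖ₊₁)/dₖ₊₁⌋:
  k=1: m=47, d=42, a=2
  k=2: m=37, d=21, a=4
  k=3: m=47, d=2, a=47
  k=4: m=47, d=21, a=4
  k=5: m=37, d=42, a=2
  k=6: m=47, d=1, a=94
d=1 and a=2a₀=94 at k=6, so the next step gives (m, d) = (47, 42) again — its k=1 value — and the period has length 6.

[47; 2, 4, 47, 4, 2, 94]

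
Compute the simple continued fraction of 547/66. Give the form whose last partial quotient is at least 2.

[8; 3, 2, 9]

547 = 8*66 + 19
66 = 3*19 + 9
19 = 2*9 + 1
9 = 9*1 + 0  (stop)
So 547/66 = [8; 3, 2, 9].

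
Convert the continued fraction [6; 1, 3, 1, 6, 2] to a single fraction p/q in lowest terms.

Using pₖ = aₖpₖ₋₁ + pₖ₋₂ and qₖ = aₖqₖ₋₁ + qₖ₋₂:
  k=0: a=6, p=6, q=1
  k=1: a=1, p=7, q=1
  k=2: a=3, p=27, q=4
  k=3: a=1, p=34, q=5
  k=4: a=6, p=231, q=34
  k=5: a=2, p=496, q=73

496/73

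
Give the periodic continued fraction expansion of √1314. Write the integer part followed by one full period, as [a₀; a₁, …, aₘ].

a₀ = ⌊√1314⌋ = 36.
With m₀=0, d₀=1 and mₖ₊₁ = dₖaₖ − mₖ, dₖ₊₁ = (n − mₖ₊₁²)/dₖ, aₖ₊₁ = ⌊(a₀+mₖ₊₁)/dₖ₊₁⌋:
  k=1: m=36, d=18, a=4
  k=2: m=36, d=1, a=72
d=1 and a=2a₀=72 at k=2, so the next step gives (m, d) = (36, 18) again — its k=1 value — and the period has length 2.

[36; 4, 72]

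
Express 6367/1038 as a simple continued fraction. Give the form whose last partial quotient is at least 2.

[6; 7, 2, 7, 4, 2]

6367 = 6*1038 + 139
1038 = 7*139 + 65
139 = 2*65 + 9
65 = 7*9 + 2
9 = 4*2 + 1
2 = 2*1 + 0  (stop)
So 6367/1038 = [6; 7, 2, 7, 4, 2].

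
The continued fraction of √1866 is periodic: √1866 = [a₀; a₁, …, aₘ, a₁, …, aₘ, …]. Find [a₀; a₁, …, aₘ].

a₀ = ⌊√1866⌋ = 43.
With m₀=0, d₀=1 and mₖ₊₁ = dₖaₖ − mₖ, dₖ₊₁ = (n − mₖ₊₁²)/dₖ, aₖ₊₁ = ⌊(a₀+mₖ₊₁)/dₖ₊₁⌋:
  k=1: m=43, d=17, a=5
  k=2: m=42, d=6, a=14
  k=3: m=42, d=17, a=5
  k=4: m=43, d=1, a=86
d=1 and a=2a₀=86 at k=4, so the next step gives (m, d) = (43, 17) again — its k=1 value — and the period has length 4.

[43; 5, 14, 5, 86]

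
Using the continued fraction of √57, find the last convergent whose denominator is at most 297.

√57 = [7; 1, 1, 4, 1, 1, 14, …] (period length 6).
Convergents:
  p_0/q_0 = 7/1
  p_1/q_1 = 8/1
  p_2/q_2 = 15/2
  p_3/q_3 = 68/9
  p_4/q_4 = 83/11
  p_5/q_5 = 151/20
  p_6/q_6 = 2197/291
  p_7/q_7 = 2348/311
q_6 = 291 ≤ 297 < 311 = q_7, so the answer is 2197/291.

2197/291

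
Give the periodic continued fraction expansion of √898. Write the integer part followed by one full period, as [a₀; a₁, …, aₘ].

a₀ = ⌊√898⌋ = 29.

[29; 1, 28, 1, 58]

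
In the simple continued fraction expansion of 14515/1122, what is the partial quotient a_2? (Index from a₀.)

14515 = 12·1122 + 1051   →  a_0 = 12
1122 = 1·1051 + 71   →  a_1 = 1
1051 = 14·71 + 57   →  a_2 = 14

14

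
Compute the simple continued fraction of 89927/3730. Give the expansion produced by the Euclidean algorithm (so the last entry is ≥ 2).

89927 = 24×3730 + 407
3730 = 9×407 + 67
407 = 6×67 + 5
67 = 13×5 + 2
5 = 2×2 + 1
2 = 2×1 + 0  (stop)
So 89927/3730 = [24; 9, 6, 13, 2, 2].

[24; 9, 6, 13, 2, 2]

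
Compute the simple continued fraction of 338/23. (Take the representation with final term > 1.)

[14; 1, 2, 3, 2]

338 = 14*23 + 16
23 = 1*16 + 7
16 = 2*7 + 2
7 = 3*2 + 1
2 = 2*1 + 0  (stop)
So 338/23 = [14; 1, 2, 3, 2].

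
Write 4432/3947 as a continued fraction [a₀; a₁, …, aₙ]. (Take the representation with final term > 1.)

4432 = 1×3947 + 485
3947 = 8×485 + 67
485 = 7×67 + 16
67 = 4×16 + 3
16 = 5×3 + 1
3 = 3×1 + 0  (stop)
So 4432/3947 = [1; 8, 7, 4, 5, 3].

[1; 8, 7, 4, 5, 3]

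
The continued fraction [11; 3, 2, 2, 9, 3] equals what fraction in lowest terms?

5613/497

Fold from the inside: start with 3/1.
  9 + 1/3 = 28/3
  2 + 3/28 = 59/28
  2 + 28/59 = 146/59
  3 + 59/146 = 497/146
  11 + 146/497 = 5613/497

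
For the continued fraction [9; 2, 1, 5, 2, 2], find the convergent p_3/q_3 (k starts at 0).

Using pₖ = aₖpₖ₋₁ + pₖ₋₂, qₖ = aₖqₖ₋₁ + qₖ₋₂ (with p₋₁=1, p₋₂=0, q₋₁=0, q₋₂=1):
  k=0: a=9, p=9, q=1
  k=1: a=2, p=19, q=2
  k=2: a=1, p=28, q=3
  k=3: a=5, p=159, q=17

159/17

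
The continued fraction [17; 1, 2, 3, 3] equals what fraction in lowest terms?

Fold from the inside: start with 3/1.
  3 + 1/3 = 10/3
  2 + 3/10 = 23/10
  1 + 10/23 = 33/23
  17 + 23/33 = 584/33

584/33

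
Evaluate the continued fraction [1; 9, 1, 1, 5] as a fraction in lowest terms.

Using pₖ = aₖpₖ₋₁ + pₖ₋₂ and qₖ = aₖqₖ₋₁ + qₖ₋₂:
  k=0: a=1, p=1, q=1
  k=1: a=9, p=10, q=9
  k=2: a=1, p=11, q=10
  k=3: a=1, p=21, q=19
  k=4: a=5, p=116, q=105

116/105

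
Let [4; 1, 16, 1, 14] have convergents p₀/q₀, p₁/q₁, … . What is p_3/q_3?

89/18

Using pₖ = aₖpₖ₋₁ + pₖ₋₂, qₖ = aₖqₖ₋₁ + qₖ₋₂ (with p₋₁=1, p₋₂=0, q₋₁=0, q₋₂=1):
  k=0: a=4, p=4, q=1
  k=1: a=1, p=5, q=1
  k=2: a=16, p=84, q=17
  k=3: a=1, p=89, q=18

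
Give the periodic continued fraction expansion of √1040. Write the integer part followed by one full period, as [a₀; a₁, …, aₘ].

a₀ = ⌊√1040⌋ = 32.
With m₀=0, d₀=1 and mₖ₊₁ = dₖaₖ − mₖ, dₖ₊₁ = (n − mₖ₊₁²)/dₖ, aₖ₊₁ = ⌊(a₀+mₖ₊₁)/dₖ₊₁⌋:
  k=1: m=32, d=16, a=4
  k=2: m=32, d=1, a=64
d=1 and a=2a₀=64 at k=2, so the next step gives (m, d) = (32, 16) again — its k=1 value — and the period has length 2.

[32; 4, 64]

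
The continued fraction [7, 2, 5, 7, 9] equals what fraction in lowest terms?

5383/722

Using pₖ = aₖpₖ₋₁ + pₖ₋₂ and qₖ = aₖqₖ₋₁ + qₖ₋₂:
  k=0: a=7, p=7, q=1
  k=1: a=2, p=15, q=2
  k=2: a=5, p=82, q=11
  k=3: a=7, p=589, q=79
  k=4: a=9, p=5383, q=722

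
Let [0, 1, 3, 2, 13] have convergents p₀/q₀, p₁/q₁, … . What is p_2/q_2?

3/4

Using pₖ = aₖpₖ₋₁ + pₖ₋₂, qₖ = aₖqₖ₋₁ + qₖ₋₂ (with p₋₁=1, p₋₂=0, q₋₁=0, q₋₂=1):
  k=0: a=0, p=0, q=1
  k=1: a=1, p=1, q=1
  k=2: a=3, p=3, q=4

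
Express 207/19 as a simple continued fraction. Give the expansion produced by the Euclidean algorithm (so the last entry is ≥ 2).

[10; 1, 8, 2]

207 = 10*19 + 17
19 = 1*17 + 2
17 = 8*2 + 1
2 = 2*1 + 0  (stop)
So 207/19 = [10; 1, 8, 2].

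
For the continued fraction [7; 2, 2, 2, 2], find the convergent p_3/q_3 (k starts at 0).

Using pₖ = aₖpₖ₋₁ + pₖ₋₂, qₖ = aₖqₖ₋₁ + qₖ₋₂ (with p₋₁=1, p₋₂=0, q₋₁=0, q₋₂=1):
  k=0: a=7, p=7, q=1
  k=1: a=2, p=15, q=2
  k=2: a=2, p=37, q=5
  k=3: a=2, p=89, q=12

89/12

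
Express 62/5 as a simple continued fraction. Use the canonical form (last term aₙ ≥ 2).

62 = 12×5 + 2
5 = 2×2 + 1
2 = 2×1 + 0  (stop)
So 62/5 = [12; 2, 2].

[12; 2, 2]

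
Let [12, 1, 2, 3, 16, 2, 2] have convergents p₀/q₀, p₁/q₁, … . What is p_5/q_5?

4267/336

Using pₖ = aₖpₖ₋₁ + pₖ₋₂, qₖ = aₖqₖ₋₁ + qₖ₋₂ (with p₋₁=1, p₋₂=0, q₋₁=0, q₋₂=1):
  k=0: a=12, p=12, q=1
  k=1: a=1, p=13, q=1
  k=2: a=2, p=38, q=3
  k=3: a=3, p=127, q=10
  k=4: a=16, p=2070, q=163
  k=5: a=2, p=4267, q=336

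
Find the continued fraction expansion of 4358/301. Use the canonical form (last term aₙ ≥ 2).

4358 = 14*301 + 144
301 = 2*144 + 13
144 = 11*13 + 1
13 = 13*1 + 0  (stop)
So 4358/301 = [14; 2, 11, 13].

[14; 2, 11, 13]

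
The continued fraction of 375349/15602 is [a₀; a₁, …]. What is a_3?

6

375349 = 24·15602 + 901   →  a_0 = 24
15602 = 17·901 + 285   →  a_1 = 17
901 = 3·285 + 46   →  a_2 = 3
285 = 6·46 + 9   →  a_3 = 6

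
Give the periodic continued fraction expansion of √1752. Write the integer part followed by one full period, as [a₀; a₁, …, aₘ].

a₀ = ⌊√1752⌋ = 41.
With m₀=0, d₀=1 and mₖ₊₁ = dₖaₖ − mₖ, dₖ₊₁ = (n − mₖ₊₁²)/dₖ, aₖ₊₁ = ⌊(a₀+mₖ₊₁)/dₖ₊₁⌋:
  k=1: m=41, d=71, a=1
  k=2: m=30, d=12, a=5
  k=3: m=30, d=71, a=1
  k=4: m=41, d=1, a=82
d=1 and a=2a₀=82 at k=4, so the next step gives (m, d) = (41, 71) again — its k=1 value — and the period has length 4.

[41; 1, 5, 1, 82]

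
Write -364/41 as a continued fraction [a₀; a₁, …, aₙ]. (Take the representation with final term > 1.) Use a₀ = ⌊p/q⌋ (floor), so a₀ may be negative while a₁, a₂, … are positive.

-364 = -9·41 + 5
41 = 8·5 + 1
5 = 5·1 + 0  (stop)
So -364/41 = [-9; 8, 5].

[-9; 8, 5]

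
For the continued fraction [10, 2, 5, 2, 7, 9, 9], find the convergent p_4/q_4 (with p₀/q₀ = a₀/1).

1872/179

Using pₖ = aₖpₖ₋₁ + pₖ₋₂, qₖ = aₖqₖ₋₁ + qₖ₋₂ (with p₋₁=1, p₋₂=0, q₋₁=0, q₋₂=1):
  k=0: a=10, p=10, q=1
  k=1: a=2, p=21, q=2
  k=2: a=5, p=115, q=11
  k=3: a=2, p=251, q=24
  k=4: a=7, p=1872, q=179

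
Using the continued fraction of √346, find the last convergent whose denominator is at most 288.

3497/188

√346 = [18; 1, 1, 1, 1, 36, …] (period length 5).
Convergents:
  p_0/q_0 = 18/1
  p_1/q_1 = 19/1
  p_2/q_2 = 37/2
  p_3/q_3 = 56/3
  p_4/q_4 = 93/5
  p_5/q_5 = 3404/183
  p_6/q_6 = 3497/188
  p_7/q_7 = 6901/371
q_6 = 188 ≤ 288 < 371 = q_7, so the answer is 3497/188.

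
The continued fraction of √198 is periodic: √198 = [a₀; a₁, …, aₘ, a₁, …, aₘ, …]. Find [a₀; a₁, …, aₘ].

a₀ = ⌊√198⌋ = 14.
With m₀=0, d₀=1 and mₖ₊₁ = dₖaₖ − mₖ, dₖ₊₁ = (n − mₖ₊₁²)/dₖ, aₖ₊₁ = ⌊(a₀+mₖ₊₁)/dₖ₊₁⌋:
  k=1: m=14, d=2, a=14
  k=2: m=14, d=1, a=28
d=1 and a=2a₀=28 at k=2, so the next step gives (m, d) = (14, 2) again — its k=1 value — and the period has length 2.

[14; 14, 28]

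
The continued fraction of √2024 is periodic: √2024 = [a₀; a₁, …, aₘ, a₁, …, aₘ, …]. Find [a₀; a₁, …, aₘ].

[44; 1, 88]

a₀ = ⌊√2024⌋ = 44.
With m₀=0, d₀=1 and mₖ₊₁ = dₖaₖ − mₖ, dₖ₊₁ = (n − mₖ₊₁²)/dₖ, aₖ₊₁ = ⌊(a₀+mₖ₊₁)/dₖ₊₁⌋:
  k=1: m=44, d=88, a=1
  k=2: m=44, d=1, a=88
d=1 and a=2a₀=88 at k=2, so the next step gives (m, d) = (44, 88) again — its k=1 value — and the period has length 2.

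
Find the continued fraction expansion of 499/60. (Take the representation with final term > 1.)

[8; 3, 6, 3]

499 = 8×60 + 19
60 = 3×19 + 3
19 = 6×3 + 1
3 = 3×1 + 0  (stop)
So 499/60 = [8; 3, 6, 3].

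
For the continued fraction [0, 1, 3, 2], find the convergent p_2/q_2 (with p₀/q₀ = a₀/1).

Using pₖ = aₖpₖ₋₁ + pₖ₋₂, qₖ = aₖqₖ₋₁ + qₖ₋₂ (with p₋₁=1, p₋₂=0, q₋₁=0, q₋₂=1):
  k=0: a=0, p=0, q=1
  k=1: a=1, p=1, q=1
  k=2: a=3, p=3, q=4

3/4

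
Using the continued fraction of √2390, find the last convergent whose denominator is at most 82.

3911/80

√2390 = [48; 1, 7, 1, 8, 1, 7, 1, 96, …] (period length 8).
Convergents:
  p_0/q_0 = 48/1
  p_1/q_1 = 49/1
  p_2/q_2 = 391/8
  p_3/q_3 = 440/9
  p_4/q_4 = 3911/80
  p_5/q_5 = 4351/89
q_4 = 80 ≤ 82 < 89 = q_5, so the answer is 3911/80.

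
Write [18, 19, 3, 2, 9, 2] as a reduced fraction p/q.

Using pₖ = aₖpₖ₋₁ + pₖ₋₂ and qₖ = aₖqₖ₋₁ + qₖ₋₂:
  k=0: a=18, p=18, q=1
  k=1: a=19, p=343, q=19
  k=2: a=3, p=1047, q=58
  k=3: a=2, p=2437, q=135
  k=4: a=9, p=22980, q=1273
  k=5: a=2, p=48397, q=2681

48397/2681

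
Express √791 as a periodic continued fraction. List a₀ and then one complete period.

a₀ = ⌊√791⌋ = 28.
With m₀=0, d₀=1 and mₖ₊₁ = dₖaₖ − mₖ, dₖ₊₁ = (n − mₖ₊₁²)/dₖ, aₖ₊₁ = ⌊(a₀+mₖ₊₁)/dₖ₊₁⌋:
  k=1: m=28, d=7, a=8
  k=2: m=28, d=1, a=56
d=1 and a=2a₀=56 at k=2, so the next step gives (m, d) = (28, 7) again — its k=1 value — and the period has length 2.

[28; 8, 56]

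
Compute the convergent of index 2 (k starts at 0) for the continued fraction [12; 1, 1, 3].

25/2

Using pₖ = aₖpₖ₋₁ + pₖ₋₂, qₖ = aₖqₖ₋₁ + qₖ₋₂ (with p₋₁=1, p₋₂=0, q₋₁=0, q₋₂=1):
  k=0: a=12, p=12, q=1
  k=1: a=1, p=13, q=1
  k=2: a=1, p=25, q=2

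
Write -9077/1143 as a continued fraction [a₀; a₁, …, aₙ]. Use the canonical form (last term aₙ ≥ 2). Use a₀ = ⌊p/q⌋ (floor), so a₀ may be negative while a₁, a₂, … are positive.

[-8; 17, 16, 1, 3]

-9077 = -8×1143 + 67
1143 = 17×67 + 4
67 = 16×4 + 3
4 = 1×3 + 1
3 = 3×1 + 0  (stop)
So -9077/1143 = [-8; 17, 16, 1, 3].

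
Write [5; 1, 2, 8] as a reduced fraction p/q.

142/25

Using pₖ = aₖpₖ₋₁ + pₖ₋₂ and qₖ = aₖqₖ₋₁ + qₖ₋₂:
  k=0: a=5, p=5, q=1
  k=1: a=1, p=6, q=1
  k=2: a=2, p=17, q=3
  k=3: a=8, p=142, q=25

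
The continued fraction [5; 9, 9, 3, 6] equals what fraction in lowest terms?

Fold from the inside: start with 6/1.
  3 + 1/6 = 19/6
  9 + 6/19 = 177/19
  9 + 19/177 = 1612/177
  5 + 177/1612 = 8237/1612

8237/1612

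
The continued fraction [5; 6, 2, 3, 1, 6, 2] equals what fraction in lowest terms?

Fold from the inside: start with 2/1.
  6 + 1/2 = 13/2
  1 + 2/13 = 15/13
  3 + 13/15 = 58/15
  2 + 15/58 = 131/58
  6 + 58/131 = 844/131
  5 + 131/844 = 4351/844

4351/844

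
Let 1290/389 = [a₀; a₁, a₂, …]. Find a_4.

1290 = 3·389 + 123   →  a_0 = 3
389 = 3·123 + 20   →  a_1 = 3
123 = 6·20 + 3   →  a_2 = 6
20 = 6·3 + 2   →  a_3 = 6
3 = 1·2 + 1   →  a_4 = 1

1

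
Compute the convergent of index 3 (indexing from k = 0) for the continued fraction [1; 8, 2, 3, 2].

Using pₖ = aₖpₖ₋₁ + pₖ₋₂, qₖ = aₖqₖ₋₁ + qₖ₋₂ (with p₋₁=1, p₋₂=0, q₋₁=0, q₋₂=1):
  k=0: a=1, p=1, q=1
  k=1: a=8, p=9, q=8
  k=2: a=2, p=19, q=17
  k=3: a=3, p=66, q=59

66/59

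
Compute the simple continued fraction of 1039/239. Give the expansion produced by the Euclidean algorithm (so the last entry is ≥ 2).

[4; 2, 1, 7, 3, 3]

1039 = 4*239 + 83
239 = 2*83 + 73
83 = 1*73 + 10
73 = 7*10 + 3
10 = 3*3 + 1
3 = 3*1 + 0  (stop)
So 1039/239 = [4; 2, 1, 7, 3, 3].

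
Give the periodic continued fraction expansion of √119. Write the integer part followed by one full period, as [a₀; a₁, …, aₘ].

[10; 1, 9, 1, 20]

a₀ = ⌊√119⌋ = 10.
With m₀=0, d₀=1 and mₖ₊₁ = dₖaₖ − mₖ, dₖ₊₁ = (n − mₖ₊₁²)/dₖ, aₖ₊₁ = ⌊(a₀+mₖ₊₁)/dₖ₊₁⌋:
  k=1: m=10, d=19, a=1
  k=2: m=9, d=2, a=9
  k=3: m=9, d=19, a=1
  k=4: m=10, d=1, a=20
d=1 and a=2a₀=20 at k=4, so the next step gives (m, d) = (10, 19) again — its k=1 value — and the period has length 4.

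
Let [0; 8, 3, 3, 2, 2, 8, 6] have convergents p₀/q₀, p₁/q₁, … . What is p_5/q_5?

56/465

Using pₖ = aₖpₖ₋₁ + pₖ₋₂, qₖ = aₖqₖ₋₁ + qₖ₋₂ (with p₋₁=1, p₋₂=0, q₋₁=0, q₋₂=1):
  k=0: a=0, p=0, q=1
  k=1: a=8, p=1, q=8
  k=2: a=3, p=3, q=25
  k=3: a=3, p=10, q=83
  k=4: a=2, p=23, q=191
  k=5: a=2, p=56, q=465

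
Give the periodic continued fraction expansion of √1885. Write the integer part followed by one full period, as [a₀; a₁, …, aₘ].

a₀ = ⌊√1885⌋ = 43.
With m₀=0, d₀=1 and mₖ₊₁ = dₖaₖ − mₖ, dₖ₊₁ = (n − mₖ₊₁²)/dₖ, aₖ₊₁ = ⌊(a₀+mₖ₊₁)/dₖ₊₁⌋:
  k=1: m=43, d=36, a=2
  k=2: m=29, d=29, a=2
  k=3: m=29, d=36, a=2
  k=4: m=43, d=1, a=86
d=1 and a=2a₀=86 at k=4, so the next step gives (m, d) = (43, 36) again — its k=1 value — and the period has length 4.

[43; 2, 2, 2, 86]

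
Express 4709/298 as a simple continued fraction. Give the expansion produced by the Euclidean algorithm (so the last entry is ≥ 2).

4709 = 15·298 + 239
298 = 1·239 + 59
239 = 4·59 + 3
59 = 19·3 + 2
3 = 1·2 + 1
2 = 2·1 + 0  (stop)
So 4709/298 = [15; 1, 4, 19, 1, 2].

[15; 1, 4, 19, 1, 2]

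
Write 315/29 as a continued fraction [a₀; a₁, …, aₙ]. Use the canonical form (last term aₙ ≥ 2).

[10; 1, 6, 4]

315 = 10×29 + 25
29 = 1×25 + 4
25 = 6×4 + 1
4 = 4×1 + 0  (stop)
So 315/29 = [10; 1, 6, 4].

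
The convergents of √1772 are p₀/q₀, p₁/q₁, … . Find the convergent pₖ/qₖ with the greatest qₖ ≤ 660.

19027/452

√1772 = [42; 10, 1, 1, 20, 1, 1, 10, 84, …] (period length 8).
Convergents:
  p_0/q_0 = 42/1
  p_1/q_1 = 421/10
  p_2/q_2 = 463/11
  p_3/q_3 = 884/21
  p_4/q_4 = 18143/431
  p_5/q_5 = 19027/452
  p_6/q_6 = 37170/883
q_5 = 452 ≤ 660 < 883 = q_6, so the answer is 19027/452.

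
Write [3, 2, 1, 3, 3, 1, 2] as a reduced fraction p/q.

Using pₖ = aₖpₖ₋₁ + pₖ₋₂ and qₖ = aₖqₖ₋₁ + qₖ₋₂:
  k=0: a=3, p=3, q=1
  k=1: a=2, p=7, q=2
  k=2: a=1, p=10, q=3
  k=3: a=3, p=37, q=11
  k=4: a=3, p=121, q=36
  k=5: a=1, p=158, q=47
  k=6: a=2, p=437, q=130

437/130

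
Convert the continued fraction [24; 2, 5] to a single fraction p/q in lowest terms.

269/11

Using pₖ = aₖpₖ₋₁ + pₖ₋₂ and qₖ = aₖqₖ₋₁ + qₖ₋₂:
  k=0: a=24, p=24, q=1
  k=1: a=2, p=49, q=2
  k=2: a=5, p=269, q=11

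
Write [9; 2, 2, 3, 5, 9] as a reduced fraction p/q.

Fold from the inside: start with 9/1.
  5 + 1/9 = 46/9
  3 + 9/46 = 147/46
  2 + 46/147 = 340/147
  2 + 147/340 = 827/340
  9 + 340/827 = 7783/827

7783/827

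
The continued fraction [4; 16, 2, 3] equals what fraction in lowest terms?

467/115

Fold from the inside: start with 3/1.
  2 + 1/3 = 7/3
  16 + 3/7 = 115/7
  4 + 7/115 = 467/115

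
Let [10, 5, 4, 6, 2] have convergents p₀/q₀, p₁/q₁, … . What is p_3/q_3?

1335/131

Using pₖ = aₖpₖ₋₁ + pₖ₋₂, qₖ = aₖqₖ₋₁ + qₖ₋₂ (with p₋₁=1, p₋₂=0, q₋₁=0, q₋₂=1):
  k=0: a=10, p=10, q=1
  k=1: a=5, p=51, q=5
  k=2: a=4, p=214, q=21
  k=3: a=6, p=1335, q=131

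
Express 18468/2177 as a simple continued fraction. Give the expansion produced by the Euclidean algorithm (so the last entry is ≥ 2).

18468 = 8·2177 + 1052
2177 = 2·1052 + 73
1052 = 14·73 + 30
73 = 2·30 + 13
30 = 2·13 + 4
13 = 3·4 + 1
4 = 4·1 + 0  (stop)
So 18468/2177 = [8; 2, 14, 2, 2, 3, 4].

[8; 2, 14, 2, 2, 3, 4]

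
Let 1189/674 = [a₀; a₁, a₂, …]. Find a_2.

1189 = 1·674 + 515   →  a_0 = 1
674 = 1·515 + 159   →  a_1 = 1
515 = 3·159 + 38   →  a_2 = 3

3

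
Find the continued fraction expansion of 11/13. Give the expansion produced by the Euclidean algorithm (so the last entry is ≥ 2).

[0; 1, 5, 2]

11 = 0×13 + 11
13 = 1×11 + 2
11 = 5×2 + 1
2 = 2×1 + 0  (stop)
So 11/13 = [0; 1, 5, 2].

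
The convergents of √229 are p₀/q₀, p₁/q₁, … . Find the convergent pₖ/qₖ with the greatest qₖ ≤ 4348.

√229 = [15; 7, 1, 1, 7, 30, …] (period length 5).
Convergents:
  p_0/q_0 = 15/1
  p_1/q_1 = 106/7
  p_2/q_2 = 121/8
  p_3/q_3 = 227/15
  p_4/q_4 = 1710/113
  p_5/q_5 = 51527/3405
  p_6/q_6 = 362399/23948
q_5 = 3405 ≤ 4348 < 23948 = q_6, so the answer is 51527/3405.

51527/3405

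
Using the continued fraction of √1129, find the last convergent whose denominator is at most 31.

168/5

√1129 = [33; 1, 1, 1, 1, 66, …] (period length 5).
Convergents:
  p_0/q_0 = 33/1
  p_1/q_1 = 34/1
  p_2/q_2 = 67/2
  p_3/q_3 = 101/3
  p_4/q_4 = 168/5
  p_5/q_5 = 11189/333
q_4 = 5 ≤ 31 < 333 = q_5, so the answer is 168/5.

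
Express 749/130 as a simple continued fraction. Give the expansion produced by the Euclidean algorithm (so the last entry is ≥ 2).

[5; 1, 3, 5, 6]

749 = 5×130 + 99
130 = 1×99 + 31
99 = 3×31 + 6
31 = 5×6 + 1
6 = 6×1 + 0  (stop)
So 749/130 = [5; 1, 3, 5, 6].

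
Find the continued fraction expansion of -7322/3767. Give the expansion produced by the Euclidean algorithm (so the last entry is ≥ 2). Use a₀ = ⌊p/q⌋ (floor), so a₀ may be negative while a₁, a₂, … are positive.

-7322 = -2*3767 + 212
3767 = 17*212 + 163
212 = 1*163 + 49
163 = 3*49 + 16
49 = 3*16 + 1
16 = 16*1 + 0  (stop)
So -7322/3767 = [-2; 17, 1, 3, 3, 16].

[-2; 17, 1, 3, 3, 16]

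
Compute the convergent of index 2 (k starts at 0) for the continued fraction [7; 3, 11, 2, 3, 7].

249/34

Using pₖ = aₖpₖ₋₁ + pₖ₋₂, qₖ = aₖqₖ₋₁ + qₖ₋₂ (with p₋₁=1, p₋₂=0, q₋₁=0, q₋₂=1):
  k=0: a=7, p=7, q=1
  k=1: a=3, p=22, q=3
  k=2: a=11, p=249, q=34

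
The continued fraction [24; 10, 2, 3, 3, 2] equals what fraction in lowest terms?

13325/553

Fold from the inside: start with 2/1.
  3 + 1/2 = 7/2
  3 + 2/7 = 23/7
  2 + 7/23 = 53/23
  10 + 23/53 = 553/53
  24 + 53/553 = 13325/553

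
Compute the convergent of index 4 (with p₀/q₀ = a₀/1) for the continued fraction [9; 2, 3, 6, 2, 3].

Using pₖ = aₖpₖ₋₁ + pₖ₋₂, qₖ = aₖqₖ₋₁ + qₖ₋₂ (with p₋₁=1, p₋₂=0, q₋₁=0, q₋₂=1):
  k=0: a=9, p=9, q=1
  k=1: a=2, p=19, q=2
  k=2: a=3, p=66, q=7
  k=3: a=6, p=415, q=44
  k=4: a=2, p=896, q=95

896/95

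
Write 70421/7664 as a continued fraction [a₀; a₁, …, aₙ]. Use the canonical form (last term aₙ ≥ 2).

70421 = 9×7664 + 1445
7664 = 5×1445 + 439
1445 = 3×439 + 128
439 = 3×128 + 55
128 = 2×55 + 18
55 = 3×18 + 1
18 = 18×1 + 0  (stop)
So 70421/7664 = [9; 5, 3, 3, 2, 3, 18].

[9; 5, 3, 3, 2, 3, 18]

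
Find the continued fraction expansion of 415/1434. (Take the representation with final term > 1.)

[0; 3, 2, 5, 9, 4]

415 = 0*1434 + 415
1434 = 3*415 + 189
415 = 2*189 + 37
189 = 5*37 + 4
37 = 9*4 + 1
4 = 4*1 + 0  (stop)
So 415/1434 = [0; 3, 2, 5, 9, 4].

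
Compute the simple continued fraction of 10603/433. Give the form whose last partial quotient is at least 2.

[24; 2, 19, 5, 2]

10603 = 24·433 + 211
433 = 2·211 + 11
211 = 19·11 + 2
11 = 5·2 + 1
2 = 2·1 + 0  (stop)
So 10603/433 = [24; 2, 19, 5, 2].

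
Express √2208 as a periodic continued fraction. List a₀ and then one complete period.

[46; 1, 92]

a₀ = ⌊√2208⌋ = 46.
With m₀=0, d₀=1 and mₖ₊₁ = dₖaₖ − mₖ, dₖ₊₁ = (n − mₖ₊₁²)/dₖ, aₖ₊₁ = ⌊(a₀+mₖ₊₁)/dₖ₊₁⌋:
  k=1: m=46, d=92, a=1
  k=2: m=46, d=1, a=92
d=1 and a=2a₀=92 at k=2, so the next step gives (m, d) = (46, 92) again — its k=1 value — and the period has length 2.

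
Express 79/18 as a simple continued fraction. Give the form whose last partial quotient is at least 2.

[4; 2, 1, 1, 3]

79 = 4·18 + 7
18 = 2·7 + 4
7 = 1·4 + 3
4 = 1·3 + 1
3 = 3·1 + 0  (stop)
So 79/18 = [4; 2, 1, 1, 3].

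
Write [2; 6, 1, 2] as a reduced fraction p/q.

Using pₖ = aₖpₖ₋₁ + pₖ₋₂ and qₖ = aₖqₖ₋₁ + qₖ₋₂:
  k=0: a=2, p=2, q=1
  k=1: a=6, p=13, q=6
  k=2: a=1, p=15, q=7
  k=3: a=2, p=43, q=20

43/20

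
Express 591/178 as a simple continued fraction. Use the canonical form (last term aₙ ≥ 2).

[3; 3, 8, 7]

591 = 3×178 + 57
178 = 3×57 + 7
57 = 8×7 + 1
7 = 7×1 + 0  (stop)
So 591/178 = [3; 3, 8, 7].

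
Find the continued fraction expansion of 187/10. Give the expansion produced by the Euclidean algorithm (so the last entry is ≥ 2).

187 = 18×10 + 7
10 = 1×7 + 3
7 = 2×3 + 1
3 = 3×1 + 0  (stop)
So 187/10 = [18; 1, 2, 3].

[18; 1, 2, 3]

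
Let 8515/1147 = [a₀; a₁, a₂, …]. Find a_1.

2

8515 = 7·1147 + 486   →  a_0 = 7
1147 = 2·486 + 175   →  a_1 = 2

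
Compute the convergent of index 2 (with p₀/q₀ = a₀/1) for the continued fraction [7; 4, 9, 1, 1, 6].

Using pₖ = aₖpₖ₋₁ + pₖ₋₂, qₖ = aₖqₖ₋₁ + qₖ₋₂ (with p₋₁=1, p₋₂=0, q₋₁=0, q₋₂=1):
  k=0: a=7, p=7, q=1
  k=1: a=4, p=29, q=4
  k=2: a=9, p=268, q=37

268/37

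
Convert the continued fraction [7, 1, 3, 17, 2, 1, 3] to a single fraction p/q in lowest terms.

6009/775

Using pₖ = aₖpₖ₋₁ + pₖ₋₂ and qₖ = aₖqₖ₋₁ + qₖ₋₂:
  k=0: a=7, p=7, q=1
  k=1: a=1, p=8, q=1
  k=2: a=3, p=31, q=4
  k=3: a=17, p=535, q=69
  k=4: a=2, p=1101, q=142
  k=5: a=1, p=1636, q=211
  k=6: a=3, p=6009, q=775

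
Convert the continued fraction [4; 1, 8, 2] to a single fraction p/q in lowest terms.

93/19

Fold from the inside: start with 2/1.
  8 + 1/2 = 17/2
  1 + 2/17 = 19/17
  4 + 17/19 = 93/19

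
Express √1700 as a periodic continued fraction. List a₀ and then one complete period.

[41; 4, 3, 20, 3, 4, 82]

a₀ = ⌊√1700⌋ = 41.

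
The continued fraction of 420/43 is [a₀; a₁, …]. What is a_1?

1

420 = 9·43 + 33   →  a_0 = 9
43 = 1·33 + 10   →  a_1 = 1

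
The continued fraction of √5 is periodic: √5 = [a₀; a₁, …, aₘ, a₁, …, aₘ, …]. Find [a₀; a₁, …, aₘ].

a₀ = ⌊√5⌋ = 2.
With m₀=0, d₀=1 and mₖ₊₁ = dₖaₖ − mₖ, dₖ₊₁ = (n − mₖ₊₁²)/dₖ, aₖ₊₁ = ⌊(a₀+mₖ₊₁)/dₖ₊₁⌋:
  k=1: m=2, d=1, a=4
d=1 and a=2a₀=4 at k=1, so the next step gives (m, d) = (2, 1) again — its k=1 value — and the period has length 1.

[2; 4]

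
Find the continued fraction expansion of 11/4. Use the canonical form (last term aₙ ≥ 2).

11 = 2*4 + 3
4 = 1*3 + 1
3 = 3*1 + 0  (stop)
So 11/4 = [2; 1, 3].

[2; 1, 3]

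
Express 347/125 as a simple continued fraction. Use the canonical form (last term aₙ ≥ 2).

[2; 1, 3, 2, 6, 2]

347 = 2*125 + 97
125 = 1*97 + 28
97 = 3*28 + 13
28 = 2*13 + 2
13 = 6*2 + 1
2 = 2*1 + 0  (stop)
So 347/125 = [2; 1, 3, 2, 6, 2].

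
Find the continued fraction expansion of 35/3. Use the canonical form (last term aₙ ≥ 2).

[11; 1, 2]

35 = 11*3 + 2
3 = 1*2 + 1
2 = 2*1 + 0  (stop)
So 35/3 = [11; 1, 2].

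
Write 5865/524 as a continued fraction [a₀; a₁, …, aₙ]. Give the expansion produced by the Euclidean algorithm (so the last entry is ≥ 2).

[11; 5, 5, 3, 6]

5865 = 11×524 + 101
524 = 5×101 + 19
101 = 5×19 + 6
19 = 3×6 + 1
6 = 6×1 + 0  (stop)
So 5865/524 = [11; 5, 5, 3, 6].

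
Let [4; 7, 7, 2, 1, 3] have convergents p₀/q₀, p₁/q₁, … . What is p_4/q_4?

650/157

Using pₖ = aₖpₖ₋₁ + pₖ₋₂, qₖ = aₖqₖ₋₁ + qₖ₋₂ (with p₋₁=1, p₋₂=0, q₋₁=0, q₋₂=1):
  k=0: a=4, p=4, q=1
  k=1: a=7, p=29, q=7
  k=2: a=7, p=207, q=50
  k=3: a=2, p=443, q=107
  k=4: a=1, p=650, q=157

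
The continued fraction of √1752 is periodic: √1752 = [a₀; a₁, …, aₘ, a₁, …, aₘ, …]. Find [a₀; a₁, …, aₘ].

[41; 1, 5, 1, 82]

a₀ = ⌊√1752⌋ = 41.
With m₀=0, d₀=1 and mₖ₊₁ = dₖaₖ − mₖ, dₖ₊₁ = (n − mₖ₊₁²)/dₖ, aₖ₊₁ = ⌊(a₀+mₖ₊₁)/dₖ₊₁⌋:
  k=1: m=41, d=71, a=1
  k=2: m=30, d=12, a=5
  k=3: m=30, d=71, a=1
  k=4: m=41, d=1, a=82
d=1 and a=2a₀=82 at k=4, so the next step gives (m, d) = (41, 71) again — its k=1 value — and the period has length 4.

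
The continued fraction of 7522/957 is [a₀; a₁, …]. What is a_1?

7522 = 7·957 + 823   →  a_0 = 7
957 = 1·823 + 134   →  a_1 = 1

1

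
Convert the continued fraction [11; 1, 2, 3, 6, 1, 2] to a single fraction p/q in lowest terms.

Using pₖ = aₖpₖ₋₁ + pₖ₋₂ and qₖ = aₖqₖ₋₁ + qₖ₋₂:
  k=0: a=11, p=11, q=1
  k=1: a=1, p=12, q=1
  k=2: a=2, p=35, q=3
  k=3: a=3, p=117, q=10
  k=4: a=6, p=737, q=63
  k=5: a=1, p=854, q=73
  k=6: a=2, p=2445, q=209

2445/209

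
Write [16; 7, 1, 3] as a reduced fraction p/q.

Using pₖ = aₖpₖ₋₁ + pₖ₋₂ and qₖ = aₖqₖ₋₁ + qₖ₋₂:
  k=0: a=16, p=16, q=1
  k=1: a=7, p=113, q=7
  k=2: a=1, p=129, q=8
  k=3: a=3, p=500, q=31

500/31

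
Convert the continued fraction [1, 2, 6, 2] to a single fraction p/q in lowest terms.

41/28

Using pₖ = aₖpₖ₋₁ + pₖ₋₂ and qₖ = aₖqₖ₋₁ + qₖ₋₂:
  k=0: a=1, p=1, q=1
  k=1: a=2, p=3, q=2
  k=2: a=6, p=19, q=13
  k=3: a=2, p=41, q=28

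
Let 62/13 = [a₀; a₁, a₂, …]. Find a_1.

62 = 4·13 + 10   →  a_0 = 4
13 = 1·10 + 3   →  a_1 = 1

1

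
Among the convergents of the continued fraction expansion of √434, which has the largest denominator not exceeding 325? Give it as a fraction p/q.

√434 = [20; 1, 4, 1, 40, …] (period length 4).
Convergents:
  p_0/q_0 = 20/1
  p_1/q_1 = 21/1
  p_2/q_2 = 104/5
  p_3/q_3 = 125/6
  p_4/q_4 = 5104/245
  p_5/q_5 = 5229/251
  p_6/q_6 = 26020/1249
q_5 = 251 ≤ 325 < 1249 = q_6, so the answer is 5229/251.

5229/251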